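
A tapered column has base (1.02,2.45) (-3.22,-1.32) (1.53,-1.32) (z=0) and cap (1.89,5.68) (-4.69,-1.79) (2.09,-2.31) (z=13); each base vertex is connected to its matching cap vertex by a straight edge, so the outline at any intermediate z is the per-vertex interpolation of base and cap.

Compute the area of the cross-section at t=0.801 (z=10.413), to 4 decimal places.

Area at t=0.801: 22.7405

Cross-section at t=0.801: each vertex is (1-t)·p0[i] + t·p1[i].
  v1: (1-0.801)·(1.02,2.45) + 0.801·(1.89,5.68) = (1.7169,5.0372)
  v2: (1-0.801)·(-3.22,-1.32) + 0.801·(-4.69,-1.79) = (-4.3975,-1.6965)
  v3: (1-0.801)·(1.53,-1.32) + 0.801·(2.09,-2.31) = (1.9786,-2.1130)
Shoelace sum Σ(x_i·y_{i+1} − x_{i+1}·y_i):
  i=1: 1.7169·-1.6965 − -4.3975·5.0372 = +19.2384 (running +19.2384)
  i=2: -4.3975·-2.1130 − 1.9786·-1.6965 = +12.6484 (running +31.8868)
  i=3: 1.9786·5.0372 − 1.7169·-2.1130 = +13.5942 (running +45.4810)
Area = |Σ|/2 = |45.4810|/2 = 22.7405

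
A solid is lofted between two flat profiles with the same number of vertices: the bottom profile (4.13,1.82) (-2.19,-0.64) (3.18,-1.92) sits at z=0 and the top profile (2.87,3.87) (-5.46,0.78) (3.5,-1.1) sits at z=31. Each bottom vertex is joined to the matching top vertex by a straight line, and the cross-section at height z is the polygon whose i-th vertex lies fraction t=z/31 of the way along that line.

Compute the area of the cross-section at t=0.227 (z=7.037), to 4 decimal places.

Cross-section at t=0.227: each vertex is (1-t)·p0[i] + t·p1[i].
  v1: (1-0.227)·(4.13,1.82) + 0.227·(2.87,3.87) = (3.8440,2.2854)
  v2: (1-0.227)·(-2.19,-0.64) + 0.227·(-5.46,0.78) = (-2.9323,-0.3177)
  v3: (1-0.227)·(3.18,-1.92) + 0.227·(3.5,-1.1) = (3.2526,-1.7339)
Shoelace sum Σ(x_i·y_{i+1} − x_{i+1}·y_i):
  i=1: 3.8440·-0.3177 − -2.9323·2.2854 = +5.4802 (running +5.4802)
  i=2: -2.9323·-1.7339 − 3.2526·-0.3177 = +6.1174 (running +11.5976)
  i=3: 3.2526·2.2854 − 3.8440·-1.7339 = +14.0983 (running +25.6960)
Area = |Σ|/2 = |25.6960|/2 = 12.8480

Area at t=0.227: 12.8480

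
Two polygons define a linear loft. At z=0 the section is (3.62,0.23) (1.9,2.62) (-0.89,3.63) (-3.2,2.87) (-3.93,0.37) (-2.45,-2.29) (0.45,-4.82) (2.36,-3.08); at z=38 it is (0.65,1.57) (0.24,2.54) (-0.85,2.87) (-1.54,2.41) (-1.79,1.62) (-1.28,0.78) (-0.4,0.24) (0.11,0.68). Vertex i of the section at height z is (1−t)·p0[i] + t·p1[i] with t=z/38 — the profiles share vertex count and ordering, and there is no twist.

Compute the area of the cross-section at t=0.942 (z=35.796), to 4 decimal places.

Area at t=0.942: 5.3047

Cross-section at t=0.942: each vertex is (1-t)·p0[i] + t·p1[i].
  v1: (1-0.942)·(3.62,0.23) + 0.942·(0.65,1.57) = (0.8223,1.4923)
  v2: (1-0.942)·(1.9,2.62) + 0.942·(0.24,2.54) = (0.3363,2.5446)
  v3: (1-0.942)·(-0.89,3.63) + 0.942·(-0.85,2.87) = (-0.8523,2.9141)
  v4: (1-0.942)·(-3.2,2.87) + 0.942·(-1.54,2.41) = (-1.6363,2.4367)
  v5: (1-0.942)·(-3.93,0.37) + 0.942·(-1.79,1.62) = (-1.9141,1.5475)
  v6: (1-0.942)·(-2.45,-2.29) + 0.942·(-1.28,0.78) = (-1.3479,0.6019)
  v7: (1-0.942)·(0.45,-4.82) + 0.942·(-0.4,0.24) = (-0.3507,-0.0535)
  v8: (1-0.942)·(2.36,-3.08) + 0.942·(0.11,0.68) = (0.2405,0.4619)
Shoelace sum Σ(x_i·y_{i+1} − x_{i+1}·y_i):
  i=1: 0.8223·2.5446 − 0.3363·1.4923 = +1.5905 (running +1.5905)
  i=2: 0.3363·2.9141 − -0.8523·2.5446 = +3.1488 (running +4.7393)
  i=3: -0.8523·2.4367 − -1.6363·2.9141 = +2.6914 (running +7.4307)
  i=4: -1.6363·1.5475 − -1.9141·2.4367 = +2.1320 (running +9.5627)
  i=5: -1.9141·0.6019 − -1.3479·1.5475 = +0.9336 (running +10.4963)
  i=6: -1.3479·-0.0535 − -0.3507·0.6019 = +0.2832 (running +10.7795)
  i=7: -0.3507·0.4619 − 0.2405·-0.0535 = -0.1491 (running +10.6304)
  i=8: 0.2405·1.4923 − 0.8223·0.4619 = -0.0209 (running +10.6095)
Area = |Σ|/2 = |10.6095|/2 = 5.3047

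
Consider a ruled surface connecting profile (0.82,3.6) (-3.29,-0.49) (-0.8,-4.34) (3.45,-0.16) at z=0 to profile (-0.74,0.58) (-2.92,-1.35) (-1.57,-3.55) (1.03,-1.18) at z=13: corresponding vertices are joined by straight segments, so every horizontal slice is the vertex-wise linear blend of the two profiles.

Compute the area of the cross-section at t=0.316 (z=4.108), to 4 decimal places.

Cross-section at t=0.316: each vertex is (1-t)·p0[i] + t·p1[i].
  v1: (1-0.316)·(0.82,3.6) + 0.316·(-0.74,0.58) = (0.3270,2.6457)
  v2: (1-0.316)·(-3.29,-0.49) + 0.316·(-2.92,-1.35) = (-3.1731,-0.7618)
  v3: (1-0.316)·(-0.8,-4.34) + 0.316·(-1.57,-3.55) = (-1.0433,-4.0904)
  v4: (1-0.316)·(3.45,-0.16) + 0.316·(1.03,-1.18) = (2.6853,-0.4823)
Shoelace sum Σ(x_i·y_{i+1} − x_{i+1}·y_i):
  i=1: 0.3270·-0.7618 − -3.1731·2.6457 = +8.1458 (running +8.1458)
  i=2: -3.1731·-4.0904 − -1.0433·-0.7618 = +12.1843 (running +20.3301)
  i=3: -1.0433·-0.4823 − 2.6853·-4.0904 = +11.4870 (running +31.8171)
  i=4: 2.6853·2.6457 − 0.3270·-0.4823 = +7.2621 (running +39.0792)
Area = |Σ|/2 = |39.0792|/2 = 19.5396

Area at t=0.316: 19.5396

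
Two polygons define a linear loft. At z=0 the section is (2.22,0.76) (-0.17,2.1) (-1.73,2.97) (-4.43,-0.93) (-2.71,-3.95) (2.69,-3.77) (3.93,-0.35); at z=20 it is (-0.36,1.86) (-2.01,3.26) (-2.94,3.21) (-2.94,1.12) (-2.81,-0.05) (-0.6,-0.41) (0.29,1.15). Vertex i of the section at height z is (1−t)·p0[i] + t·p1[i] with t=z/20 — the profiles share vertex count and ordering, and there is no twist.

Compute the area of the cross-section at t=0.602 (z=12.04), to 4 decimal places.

Area at t=0.602: 17.4268

Cross-section at t=0.602: each vertex is (1-t)·p0[i] + t·p1[i].
  v1: (1-0.602)·(2.22,0.76) + 0.602·(-0.36,1.86) = (0.6668,1.4222)
  v2: (1-0.602)·(-0.17,2.1) + 0.602·(-2.01,3.26) = (-1.2777,2.7983)
  v3: (1-0.602)·(-1.73,2.97) + 0.602·(-2.94,3.21) = (-2.4584,3.1145)
  v4: (1-0.602)·(-4.43,-0.93) + 0.602·(-2.94,1.12) = (-3.5330,0.3041)
  v5: (1-0.602)·(-2.71,-3.95) + 0.602·(-2.81,-0.05) = (-2.7702,-1.6022)
  v6: (1-0.602)·(2.69,-3.77) + 0.602·(-0.6,-0.41) = (0.7094,-1.7473)
  v7: (1-0.602)·(3.93,-0.35) + 0.602·(0.29,1.15) = (1.7387,0.5530)
Shoelace sum Σ(x_i·y_{i+1} − x_{i+1}·y_i):
  i=1: 0.6668·2.7983 − -1.2777·1.4222 = +3.6831 (running +3.6831)
  i=2: -1.2777·3.1145 − -2.4584·2.7983 = +2.9001 (running +6.5833)
  i=3: -2.4584·0.3041 − -3.5330·3.1145 = +10.2559 (running +16.8392)
  i=4: -3.5330·-1.6022 − -2.7702·0.3041 = +6.5030 (running +23.3422)
  i=5: -2.7702·-1.7473 − 0.7094·-1.6022 = +5.9769 (running +29.3192)
  i=6: 0.7094·0.5530 − 1.7387·-1.7473 = +3.4303 (running +32.7495)
  i=7: 1.7387·1.4222 − 0.6668·0.5530 = +2.1040 (running +34.8536)
Area = |Σ|/2 = |34.8536|/2 = 17.4268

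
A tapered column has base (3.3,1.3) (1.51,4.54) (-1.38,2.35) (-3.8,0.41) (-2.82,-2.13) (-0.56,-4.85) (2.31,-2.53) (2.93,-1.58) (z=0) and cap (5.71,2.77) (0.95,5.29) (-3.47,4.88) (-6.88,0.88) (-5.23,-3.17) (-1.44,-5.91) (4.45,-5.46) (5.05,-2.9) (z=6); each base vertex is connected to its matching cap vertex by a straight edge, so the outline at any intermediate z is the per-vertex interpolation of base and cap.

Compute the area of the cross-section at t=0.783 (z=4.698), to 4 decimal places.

Area at t=0.783: 89.4188

Cross-section at t=0.783: each vertex is (1-t)·p0[i] + t·p1[i].
  v1: (1-0.783)·(3.3,1.3) + 0.783·(5.71,2.77) = (5.1870,2.4510)
  v2: (1-0.783)·(1.51,4.54) + 0.783·(0.95,5.29) = (1.0715,5.1273)
  v3: (1-0.783)·(-1.38,2.35) + 0.783·(-3.47,4.88) = (-3.0165,4.3310)
  v4: (1-0.783)·(-3.8,0.41) + 0.783·(-6.88,0.88) = (-6.2116,0.7780)
  v5: (1-0.783)·(-2.82,-2.13) + 0.783·(-5.23,-3.17) = (-4.7070,-2.9443)
  v6: (1-0.783)·(-0.56,-4.85) + 0.783·(-1.44,-5.91) = (-1.2490,-5.6800)
  v7: (1-0.783)·(2.31,-2.53) + 0.783·(4.45,-5.46) = (3.9856,-4.8242)
  v8: (1-0.783)·(2.93,-1.58) + 0.783·(5.05,-2.9) = (4.5900,-2.6136)
Shoelace sum Σ(x_i·y_{i+1} − x_{i+1}·y_i):
  i=1: 5.1870·5.1273 − 1.0715·2.4510 = +23.9689 (running +23.9689)
  i=2: 1.0715·4.3310 − -3.0165·5.1273 = +20.1069 (running +44.0758)
  i=3: -3.0165·0.7780 − -6.2116·4.3310 = +24.5557 (running +68.6315)
  i=4: -6.2116·-2.9443 − -4.7070·0.7780 = +21.9512 (running +90.5827)
  i=5: -4.7070·-5.6800 − -1.2490·-2.9443 = +23.0583 (running +113.6410)
  i=6: -1.2490·-4.8242 − 3.9856·-5.6800 = +28.6638 (running +142.3048)
  i=7: 3.9856·-2.6136 − 4.5900·-4.8242 = +11.7262 (running +154.0310)
  i=8: 4.5900·2.4510 − 5.1870·-2.6136 = +24.8067 (running +178.8377)
Area = |Σ|/2 = |178.8377|/2 = 89.4188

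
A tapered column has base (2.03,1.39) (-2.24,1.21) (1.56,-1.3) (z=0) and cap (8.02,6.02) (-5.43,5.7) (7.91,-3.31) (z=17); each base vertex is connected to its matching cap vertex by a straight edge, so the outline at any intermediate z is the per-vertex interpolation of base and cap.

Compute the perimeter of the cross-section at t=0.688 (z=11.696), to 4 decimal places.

Perimeter at t=0.688: 30.3472

Cross-section at t=0.688: each vertex is (1-t)·p0[i] + t·p1[i].
  v1: (1-0.688)·(2.03,1.39) + 0.688·(8.02,6.02) = (6.1511,4.5754)
  v2: (1-0.688)·(-2.24,1.21) + 0.688·(-5.43,5.7) = (-4.4347,4.2991)
  v3: (1-0.688)·(1.56,-1.3) + 0.688·(7.91,-3.31) = (5.9288,-2.6829)
Perimeter = Σ |v_{i+1} − v_i|:
  edge 1→2: √(-10.5858² + -0.2763²) = 10.5894 (running 10.5894)
  edge 2→3: √(10.3635² + -6.9820²) = 12.4960 (running 23.0855)
  edge 3→1: √(0.2223² + 7.2583²) = 7.2617 (running 30.3472)
Perimeter = 30.3472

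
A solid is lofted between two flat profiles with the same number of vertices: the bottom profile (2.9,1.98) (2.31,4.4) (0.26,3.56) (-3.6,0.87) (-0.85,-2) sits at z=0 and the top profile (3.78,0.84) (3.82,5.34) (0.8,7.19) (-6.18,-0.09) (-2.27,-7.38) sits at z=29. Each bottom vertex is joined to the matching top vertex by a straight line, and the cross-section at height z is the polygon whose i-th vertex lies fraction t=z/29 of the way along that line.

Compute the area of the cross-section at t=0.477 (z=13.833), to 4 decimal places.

Area at t=0.477: 43.3481

Cross-section at t=0.477: each vertex is (1-t)·p0[i] + t·p1[i].
  v1: (1-0.477)·(2.9,1.98) + 0.477·(3.78,0.84) = (3.3198,1.4362)
  v2: (1-0.477)·(2.31,4.4) + 0.477·(3.82,5.34) = (3.0303,4.8484)
  v3: (1-0.477)·(0.26,3.56) + 0.477·(0.8,7.19) = (0.5176,5.2915)
  v4: (1-0.477)·(-3.6,0.87) + 0.477·(-6.18,-0.09) = (-4.8307,0.4121)
  v5: (1-0.477)·(-0.85,-2) + 0.477·(-2.27,-7.38) = (-1.5273,-4.5663)
Shoelace sum Σ(x_i·y_{i+1} − x_{i+1}·y_i):
  i=1: 3.3198·4.8484 − 3.0303·1.4362 = +11.7433 (running +11.7433)
  i=2: 3.0303·5.2915 − 0.5176·4.8484 = +13.5253 (running +25.2686)
  i=3: 0.5176·0.4121 − -4.8307·5.2915 = +25.7748 (running +51.0434)
  i=4: -4.8307·-4.5663 − -1.5273·0.4121 = +22.6874 (running +73.7308)
  i=5: -1.5273·1.4362 − 3.3198·-4.5663 = +12.9653 (running +86.6961)
Area = |Σ|/2 = |86.6961|/2 = 43.3481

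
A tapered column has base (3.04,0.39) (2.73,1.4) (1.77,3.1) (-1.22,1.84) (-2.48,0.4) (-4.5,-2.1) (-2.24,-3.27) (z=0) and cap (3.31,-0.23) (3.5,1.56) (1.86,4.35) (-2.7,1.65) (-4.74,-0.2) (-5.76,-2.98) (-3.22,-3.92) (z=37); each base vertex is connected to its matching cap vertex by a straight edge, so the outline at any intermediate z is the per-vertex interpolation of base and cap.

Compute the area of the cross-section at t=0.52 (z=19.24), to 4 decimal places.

Area at t=0.52: 31.5112

Cross-section at t=0.52: each vertex is (1-t)·p0[i] + t·p1[i].
  v1: (1-0.52)·(3.04,0.39) + 0.52·(3.31,-0.23) = (3.1804,0.0676)
  v2: (1-0.52)·(2.73,1.4) + 0.52·(3.5,1.56) = (3.1304,1.4832)
  v3: (1-0.52)·(1.77,3.1) + 0.52·(1.86,4.35) = (1.8168,3.7500)
  v4: (1-0.52)·(-1.22,1.84) + 0.52·(-2.7,1.65) = (-1.9896,1.7412)
  v5: (1-0.52)·(-2.48,0.4) + 0.52·(-4.74,-0.2) = (-3.6552,0.0880)
  v6: (1-0.52)·(-4.5,-2.1) + 0.52·(-5.76,-2.98) = (-5.1552,-2.5576)
  v7: (1-0.52)·(-2.24,-3.27) + 0.52·(-3.22,-3.92) = (-2.7496,-3.6080)
Shoelace sum Σ(x_i·y_{i+1} − x_{i+1}·y_i):
  i=1: 3.1804·1.4832 − 3.1304·0.0676 = +4.5056 (running +4.5056)
  i=2: 3.1304·3.7500 − 1.8168·1.4832 = +9.0443 (running +13.5499)
  i=3: 1.8168·1.7412 − -1.9896·3.7500 = +10.6244 (running +24.1743)
  i=4: -1.9896·0.0880 − -3.6552·1.7412 = +6.1893 (running +30.3636)
  i=5: -3.6552·-2.5576 − -5.1552·0.0880 = +9.8022 (running +40.1658)
  i=6: -5.1552·-3.6080 − -2.7496·-2.5576 = +11.5676 (running +51.7334)
  i=7: -2.7496·0.0676 − 3.1804·-3.6080 = +11.2890 (running +63.0224)
Area = |Σ|/2 = |63.0224|/2 = 31.5112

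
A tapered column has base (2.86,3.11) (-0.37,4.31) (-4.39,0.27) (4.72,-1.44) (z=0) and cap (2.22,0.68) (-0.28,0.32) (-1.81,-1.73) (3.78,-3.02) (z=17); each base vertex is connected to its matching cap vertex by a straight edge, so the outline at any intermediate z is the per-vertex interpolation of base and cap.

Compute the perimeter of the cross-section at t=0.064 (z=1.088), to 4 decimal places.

Cross-section at t=0.064: each vertex is (1-t)·p0[i] + t·p1[i].
  v1: (1-0.064)·(2.86,3.11) + 0.064·(2.22,0.68) = (2.8190,2.9545)
  v2: (1-0.064)·(-0.37,4.31) + 0.064·(-0.28,0.32) = (-0.3642,4.0546)
  v3: (1-0.064)·(-4.39,0.27) + 0.064·(-1.81,-1.73) = (-4.2249,0.1420)
  v4: (1-0.064)·(4.72,-1.44) + 0.064·(3.78,-3.02) = (4.6598,-1.5411)
Perimeter = Σ |v_{i+1} − v_i|:
  edge 1→2: √(-3.1833² + 1.1002²) = 3.3680 (running 3.3680)
  edge 2→3: √(-3.8606² + -3.9126²) = 5.4967 (running 8.8647)
  edge 3→4: √(8.8847² + -1.6831²) = 9.0427 (running 17.9074)
  edge 4→1: √(-1.8408² + 4.4956²) = 4.8579 (running 22.7653)
Perimeter = 22.7653

Perimeter at t=0.064: 22.7653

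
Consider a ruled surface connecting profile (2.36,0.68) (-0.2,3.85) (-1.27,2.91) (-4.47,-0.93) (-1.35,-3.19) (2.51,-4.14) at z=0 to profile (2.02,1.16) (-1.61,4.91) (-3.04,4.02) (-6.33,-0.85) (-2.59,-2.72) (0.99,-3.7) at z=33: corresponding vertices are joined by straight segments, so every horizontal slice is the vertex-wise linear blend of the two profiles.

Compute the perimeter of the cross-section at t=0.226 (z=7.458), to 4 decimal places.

Perimeter at t=0.226: 23.6644

Cross-section at t=0.226: each vertex is (1-t)·p0[i] + t·p1[i].
  v1: (1-0.226)·(2.36,0.68) + 0.226·(2.02,1.16) = (2.2832,0.7885)
  v2: (1-0.226)·(-0.2,3.85) + 0.226·(-1.61,4.91) = (-0.5187,4.0896)
  v3: (1-0.226)·(-1.27,2.91) + 0.226·(-3.04,4.02) = (-1.6700,3.1609)
  v4: (1-0.226)·(-4.47,-0.93) + 0.226·(-6.33,-0.85) = (-4.8904,-0.9119)
  v5: (1-0.226)·(-1.35,-3.19) + 0.226·(-2.59,-2.72) = (-1.6302,-3.0838)
  v6: (1-0.226)·(2.51,-4.14) + 0.226·(0.99,-3.7) = (2.1665,-4.0406)
Perimeter = Σ |v_{i+1} − v_i|:
  edge 1→2: √(-2.8018² + 3.3011²) = 4.3298 (running 4.3298)
  edge 2→3: √(-1.1514² + -0.9287²) = 1.4792 (running 5.8090)
  edge 3→4: √(-3.2203² + -4.0728²) = 5.1921 (running 11.0012)
  edge 4→5: √(3.2601² + -2.1719²) = 3.9173 (running 14.9185)
  edge 5→6: √(3.7967² + -0.9568²) = 3.9154 (running 18.8339)
  edge 6→1: √(0.1167² + 4.8290²) = 4.8304 (running 23.6644)
Perimeter = 23.6644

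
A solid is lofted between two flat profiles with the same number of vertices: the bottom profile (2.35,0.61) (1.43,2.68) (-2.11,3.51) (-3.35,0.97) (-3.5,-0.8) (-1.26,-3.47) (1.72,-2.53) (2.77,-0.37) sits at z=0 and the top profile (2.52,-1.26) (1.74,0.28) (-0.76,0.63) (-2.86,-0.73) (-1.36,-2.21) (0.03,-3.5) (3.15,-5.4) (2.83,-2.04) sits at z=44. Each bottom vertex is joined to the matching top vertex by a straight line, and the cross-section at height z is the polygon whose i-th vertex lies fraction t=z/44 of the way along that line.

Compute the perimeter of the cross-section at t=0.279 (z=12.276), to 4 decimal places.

Cross-section at t=0.279: each vertex is (1-t)·p0[i] + t·p1[i].
  v1: (1-0.279)·(2.35,0.61) + 0.279·(2.52,-1.26) = (2.3974,0.0883)
  v2: (1-0.279)·(1.43,2.68) + 0.279·(1.74,0.28) = (1.5165,2.0104)
  v3: (1-0.279)·(-2.11,3.51) + 0.279·(-0.76,0.63) = (-1.7333,2.7065)
  v4: (1-0.279)·(-3.35,0.97) + 0.279·(-2.86,-0.73) = (-3.2133,0.4957)
  v5: (1-0.279)·(-3.5,-0.8) + 0.279·(-1.36,-2.21) = (-2.9029,-1.1934)
  v6: (1-0.279)·(-1.26,-3.47) + 0.279·(0.03,-3.5) = (-0.9001,-3.4784)
  v7: (1-0.279)·(1.72,-2.53) + 0.279·(3.15,-5.4) = (2.1190,-3.3307)
  v8: (1-0.279)·(2.77,-0.37) + 0.279·(2.83,-2.04) = (2.7867,-0.8359)
Perimeter = Σ |v_{i+1} − v_i|:
  edge 1→2: √(-0.8809² + 1.9221²) = 2.1144 (running 2.1144)
  edge 2→3: √(-3.2498² + 0.6961²) = 3.3236 (running 5.4379)
  edge 3→4: √(-1.4799² + -2.2108²) = 2.6604 (running 8.0983)
  edge 4→5: √(0.3104² + -1.6891²) = 1.7174 (running 9.8157)
  edge 5→6: √(2.0029² + -2.2850²) = 3.0385 (running 12.8542)
  edge 6→7: √(3.0191² + 0.1476²) = 3.0227 (running 15.8769)
  edge 7→8: √(0.6678² + 2.4948²) = 2.5826 (running 18.4595)
  edge 8→1: √(-0.3893² + 0.9242²) = 1.0028 (running 19.4624)
Perimeter = 19.4624

Perimeter at t=0.279: 19.4624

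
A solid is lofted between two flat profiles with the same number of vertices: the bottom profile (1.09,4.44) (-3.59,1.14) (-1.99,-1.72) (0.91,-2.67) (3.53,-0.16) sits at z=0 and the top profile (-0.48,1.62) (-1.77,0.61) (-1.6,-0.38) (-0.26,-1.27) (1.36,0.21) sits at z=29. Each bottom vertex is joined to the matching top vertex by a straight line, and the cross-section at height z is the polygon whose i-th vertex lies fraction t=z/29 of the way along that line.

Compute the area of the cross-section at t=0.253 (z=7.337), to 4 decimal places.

Area at t=0.253: 20.9144

Cross-section at t=0.253: each vertex is (1-t)·p0[i] + t·p1[i].
  v1: (1-0.253)·(1.09,4.44) + 0.253·(-0.48,1.62) = (0.6928,3.7265)
  v2: (1-0.253)·(-3.59,1.14) + 0.253·(-1.77,0.61) = (-3.1295,1.0059)
  v3: (1-0.253)·(-1.99,-1.72) + 0.253·(-1.6,-0.38) = (-1.8913,-1.3810)
  v4: (1-0.253)·(0.91,-2.67) + 0.253·(-0.26,-1.27) = (0.6140,-2.3158)
  v5: (1-0.253)·(3.53,-0.16) + 0.253·(1.36,0.21) = (2.9810,-0.0664)
Shoelace sum Σ(x_i·y_{i+1} − x_{i+1}·y_i):
  i=1: 0.6928·1.0059 − -3.1295·3.7265 = +12.3592 (running +12.3592)
  i=2: -3.1295·-1.3810 − -1.8913·1.0059 = +6.2243 (running +18.5836)
  i=3: -1.8913·-2.3158 − 0.6140·-1.3810 = +5.2278 (running +23.8114)
  i=4: 0.6140·-0.0664 − 2.9810·-2.3158 = +6.8626 (running +30.6740)
  i=5: 2.9810·3.7265 − 0.6928·-0.0664 = +11.1548 (running +41.8288)
Area = |Σ|/2 = |41.8288|/2 = 20.9144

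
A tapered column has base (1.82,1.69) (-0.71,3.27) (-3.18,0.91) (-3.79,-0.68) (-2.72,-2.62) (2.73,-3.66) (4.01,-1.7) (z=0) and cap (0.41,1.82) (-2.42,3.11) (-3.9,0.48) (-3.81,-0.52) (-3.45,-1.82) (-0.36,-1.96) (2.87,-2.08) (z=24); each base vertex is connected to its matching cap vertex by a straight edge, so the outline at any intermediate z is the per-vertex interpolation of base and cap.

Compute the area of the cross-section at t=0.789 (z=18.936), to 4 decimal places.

Cross-section at t=0.789: each vertex is (1-t)·p0[i] + t·p1[i].
  v1: (1-0.789)·(1.82,1.69) + 0.789·(0.41,1.82) = (0.7075,1.7926)
  v2: (1-0.789)·(-0.71,3.27) + 0.789·(-2.42,3.11) = (-2.0592,3.1438)
  v3: (1-0.789)·(-3.18,0.91) + 0.789·(-3.9,0.48) = (-3.7481,0.5707)
  v4: (1-0.789)·(-3.79,-0.68) + 0.789·(-3.81,-0.52) = (-3.8058,-0.5538)
  v5: (1-0.789)·(-2.72,-2.62) + 0.789·(-3.45,-1.82) = (-3.2960,-1.9888)
  v6: (1-0.789)·(2.73,-3.66) + 0.789·(-0.36,-1.96) = (0.2920,-2.3187)
  v7: (1-0.789)·(4.01,-1.7) + 0.789·(2.87,-2.08) = (3.1105,-1.9998)
Shoelace sum Σ(x_i·y_{i+1} − x_{i+1}·y_i):
  i=1: 0.7075·3.1438 − -2.0592·1.7926 = +5.9155 (running +5.9155)
  i=2: -2.0592·0.5707 − -3.7481·3.1438 = +10.6078 (running +16.5233)
  i=3: -3.7481·-0.5538 − -3.8058·0.5707 = +4.2476 (running +20.7709)
  i=4: -3.8058·-1.9888 − -3.2960·-0.5538 = +5.7438 (running +26.5147)
  i=5: -3.2960·-2.3187 − 0.2920·-1.9888 = +8.2231 (running +34.7378)
  i=6: 0.2920·-1.9998 − 3.1105·-2.3187 = +6.6285 (running +41.3662)
  i=7: 3.1105·1.7926 − 0.7075·-1.9998 = +6.9908 (running +48.3570)
Area = |Σ|/2 = |48.3570|/2 = 24.1785

Area at t=0.789: 24.1785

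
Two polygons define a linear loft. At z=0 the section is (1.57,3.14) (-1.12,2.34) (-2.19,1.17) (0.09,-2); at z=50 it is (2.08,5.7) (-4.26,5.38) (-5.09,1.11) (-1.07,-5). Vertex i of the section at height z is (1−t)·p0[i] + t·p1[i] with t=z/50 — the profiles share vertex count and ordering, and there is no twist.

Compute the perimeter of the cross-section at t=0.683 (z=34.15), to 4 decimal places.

Perimeter at t=0.683: 24.1604

Cross-section at t=0.683: each vertex is (1-t)·p0[i] + t·p1[i].
  v1: (1-0.683)·(1.57,3.14) + 0.683·(2.08,5.7) = (1.9183,4.8885)
  v2: (1-0.683)·(-1.12,2.34) + 0.683·(-4.26,5.38) = (-3.2646,4.4163)
  v3: (1-0.683)·(-2.19,1.17) + 0.683·(-5.09,1.11) = (-4.1707,1.1290)
  v4: (1-0.683)·(0.09,-2) + 0.683·(-1.07,-5) = (-0.7023,-4.0490)
Perimeter = Σ |v_{i+1} − v_i|:
  edge 1→2: √(-5.1829² + -0.4722²) = 5.2044 (running 5.2044)
  edge 2→3: √(-0.9061² + -3.2873²) = 3.4099 (running 8.6143)
  edge 3→4: √(3.4684² + -5.1780²) = 6.2323 (running 14.8466)
  edge 4→1: √(2.6206² + 8.9375²) = 9.3138 (running 24.1604)
Perimeter = 24.1604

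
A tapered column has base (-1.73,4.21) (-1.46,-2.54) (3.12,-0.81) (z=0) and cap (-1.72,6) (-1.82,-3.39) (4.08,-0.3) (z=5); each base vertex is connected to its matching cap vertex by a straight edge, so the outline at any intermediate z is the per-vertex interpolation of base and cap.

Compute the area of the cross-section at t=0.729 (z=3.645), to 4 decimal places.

Cross-section at t=0.729: each vertex is (1-t)·p0[i] + t·p1[i].
  v1: (1-0.729)·(-1.73,4.21) + 0.729·(-1.72,6) = (-1.7227,5.5149)
  v2: (1-0.729)·(-1.46,-2.54) + 0.729·(-1.82,-3.39) = (-1.7224,-3.1597)
  v3: (1-0.729)·(3.12,-0.81) + 0.729·(4.08,-0.3) = (3.8198,-0.4382)
Shoelace sum Σ(x_i·y_{i+1} − x_{i+1}·y_i):
  i=1: -1.7227·-3.1597 − -1.7224·5.5149 = +14.9423 (running +14.9423)
  i=2: -1.7224·-0.4382 − 3.8198·-3.1597 = +12.8241 (running +27.7664)
  i=3: 3.8198·5.5149 − -1.7227·-0.4382 = +20.3112 (running +48.0776)
Area = |Σ|/2 = |48.0776|/2 = 24.0388

Area at t=0.729: 24.0388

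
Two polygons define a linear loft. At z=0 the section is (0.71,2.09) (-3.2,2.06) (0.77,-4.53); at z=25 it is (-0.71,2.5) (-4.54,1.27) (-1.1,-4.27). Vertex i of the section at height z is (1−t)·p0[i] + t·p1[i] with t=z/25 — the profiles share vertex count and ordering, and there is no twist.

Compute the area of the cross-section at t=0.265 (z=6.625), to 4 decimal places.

Cross-section at t=0.265: each vertex is (1-t)·p0[i] + t·p1[i].
  v1: (1-0.265)·(0.71,2.09) + 0.265·(-0.71,2.5) = (0.3337,2.1986)
  v2: (1-0.265)·(-3.2,2.06) + 0.265·(-4.54,1.27) = (-3.5551,1.8506)
  v3: (1-0.265)·(0.77,-4.53) + 0.265·(-1.1,-4.27) = (0.2744,-4.4611)
Shoelace sum Σ(x_i·y_{i+1} − x_{i+1}·y_i):
  i=1: 0.3337·1.8506 − -3.5551·2.1986 = +8.4340 (running +8.4340)
  i=2: -3.5551·-4.4611 − 0.2744·1.8506 = +15.3517 (running +23.7857)
  i=3: 0.2744·2.1986 − 0.3337·-4.4611 = +2.0921 (running +25.8778)
Area = |Σ|/2 = |25.8778|/2 = 12.9389

Area at t=0.265: 12.9389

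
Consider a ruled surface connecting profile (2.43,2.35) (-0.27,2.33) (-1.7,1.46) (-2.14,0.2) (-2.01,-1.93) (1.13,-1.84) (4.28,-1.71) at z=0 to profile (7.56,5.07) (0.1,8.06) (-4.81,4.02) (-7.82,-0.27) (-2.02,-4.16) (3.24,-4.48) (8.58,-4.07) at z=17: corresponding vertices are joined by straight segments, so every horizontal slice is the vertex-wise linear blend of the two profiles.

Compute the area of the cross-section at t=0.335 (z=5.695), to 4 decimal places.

Cross-section at t=0.335: each vertex is (1-t)·p0[i] + t·p1[i].
  v1: (1-0.335)·(2.43,2.35) + 0.335·(7.56,5.07) = (4.1486,3.2612)
  v2: (1-0.335)·(-0.27,2.33) + 0.335·(0.1,8.06) = (-0.1461,4.2496)
  v3: (1-0.335)·(-1.7,1.46) + 0.335·(-4.81,4.02) = (-2.7419,2.3176)
  v4: (1-0.335)·(-2.14,0.2) + 0.335·(-7.82,-0.27) = (-4.0428,0.0425)
  v5: (1-0.335)·(-2.01,-1.93) + 0.335·(-2.02,-4.16) = (-2.0133,-2.6771)
  v6: (1-0.335)·(1.13,-1.84) + 0.335·(3.24,-4.48) = (1.8369,-2.7244)
  v7: (1-0.335)·(4.28,-1.71) + 0.335·(8.58,-4.07) = (5.7205,-2.5006)
Shoelace sum Σ(x_i·y_{i+1} − x_{i+1}·y_i):
  i=1: 4.1486·4.2496 − -0.1461·3.2612 = +18.1058 (running +18.1058)
  i=2: -0.1461·2.3176 − -2.7419·4.2496 = +11.3131 (running +29.4189)
  i=3: -2.7419·0.0425 − -4.0428·2.3176 = +9.2529 (running +38.6718)
  i=4: -4.0428·-2.6771 − -2.0133·0.0425 = +10.9084 (running +49.5803)
  i=5: -2.0133·-2.7244 − 1.8369·-2.6771 = +10.4025 (running +59.9828)
  i=6: 1.8369·-2.5006 − 5.7205·-2.7244 = +10.9917 (running +70.9745)
  i=7: 5.7205·3.2612 − 4.1486·-2.5006 = +29.0296 (running +100.0041)
Area = |Σ|/2 = |100.0041|/2 = 50.0020

Area at t=0.335: 50.0020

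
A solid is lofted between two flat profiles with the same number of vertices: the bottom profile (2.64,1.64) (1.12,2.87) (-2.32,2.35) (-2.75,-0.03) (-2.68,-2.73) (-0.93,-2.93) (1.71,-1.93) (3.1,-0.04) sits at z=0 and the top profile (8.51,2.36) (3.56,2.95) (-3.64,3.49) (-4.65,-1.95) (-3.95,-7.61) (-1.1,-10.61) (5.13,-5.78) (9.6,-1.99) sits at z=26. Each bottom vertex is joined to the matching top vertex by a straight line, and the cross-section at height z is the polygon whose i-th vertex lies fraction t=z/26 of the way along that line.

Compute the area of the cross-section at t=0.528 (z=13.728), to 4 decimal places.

Cross-section at t=0.528: each vertex is (1-t)·p0[i] + t·p1[i].
  v1: (1-0.528)·(2.64,1.64) + 0.528·(8.51,2.36) = (5.7394,2.0202)
  v2: (1-0.528)·(1.12,2.87) + 0.528·(3.56,2.95) = (2.4083,2.9122)
  v3: (1-0.528)·(-2.32,2.35) + 0.528·(-3.64,3.49) = (-3.0170,2.9519)
  v4: (1-0.528)·(-2.75,-0.03) + 0.528·(-4.65,-1.95) = (-3.7532,-1.0438)
  v5: (1-0.528)·(-2.68,-2.73) + 0.528·(-3.95,-7.61) = (-3.3506,-5.3066)
  v6: (1-0.528)·(-0.93,-2.93) + 0.528·(-1.1,-10.61) = (-1.0198,-6.9850)
  v7: (1-0.528)·(1.71,-1.93) + 0.528·(5.13,-5.78) = (3.5158,-3.9628)
  v8: (1-0.528)·(3.1,-0.04) + 0.528·(9.6,-1.99) = (6.5320,-1.0696)
Shoelace sum Σ(x_i·y_{i+1} − x_{i+1}·y_i):
  i=1: 5.7394·2.9122 − 2.4083·2.0202 = +11.8492 (running +11.8492)
  i=2: 2.4083·2.9519 − -3.0170·2.9122 = +15.8953 (running +27.7445)
  i=3: -3.0170·-1.0438 − -3.7532·2.9519 = +14.2281 (running +41.9726)
  i=4: -3.7532·-5.3066 − -3.3506·-1.0438 = +16.4197 (running +58.3923)
  i=5: -3.3506·-6.9850 − -1.0198·-5.3066 = +17.9923 (running +76.3846)
  i=6: -1.0198·-3.9628 − 3.5158·-6.9850 = +28.5988 (running +104.9834)
  i=7: 3.5158·-1.0696 − 6.5320·-3.9628 = +22.1246 (running +127.1080)
  i=8: 6.5320·2.0202 − 5.7394·-1.0696 = +19.3345 (running +146.4425)
Area = |Σ|/2 = |146.4425|/2 = 73.2212

Area at t=0.528: 73.2212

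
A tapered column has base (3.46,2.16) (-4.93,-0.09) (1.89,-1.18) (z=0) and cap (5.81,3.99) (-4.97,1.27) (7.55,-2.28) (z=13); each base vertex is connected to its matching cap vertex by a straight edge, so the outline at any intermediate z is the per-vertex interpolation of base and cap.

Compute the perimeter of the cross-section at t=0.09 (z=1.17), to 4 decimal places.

Cross-section at t=0.09: each vertex is (1-t)·p0[i] + t·p1[i].
  v1: (1-0.09)·(3.46,2.16) + 0.09·(5.81,3.99) = (3.6715,2.3247)
  v2: (1-0.09)·(-4.93,-0.09) + 0.09·(-4.97,1.27) = (-4.9336,0.0324)
  v3: (1-0.09)·(1.89,-1.18) + 0.09·(7.55,-2.28) = (2.3994,-1.2790)
Perimeter = Σ |v_{i+1} − v_i|:
  edge 1→2: √(-8.6051² + -2.2923²) = 8.9052 (running 8.9052)
  edge 2→3: √(7.3330² + -1.3114²) = 7.4493 (running 16.3545)
  edge 3→1: √(1.2721² + 3.6037²) = 3.8216 (running 20.1762)
Perimeter = 20.1762

Perimeter at t=0.09: 20.1762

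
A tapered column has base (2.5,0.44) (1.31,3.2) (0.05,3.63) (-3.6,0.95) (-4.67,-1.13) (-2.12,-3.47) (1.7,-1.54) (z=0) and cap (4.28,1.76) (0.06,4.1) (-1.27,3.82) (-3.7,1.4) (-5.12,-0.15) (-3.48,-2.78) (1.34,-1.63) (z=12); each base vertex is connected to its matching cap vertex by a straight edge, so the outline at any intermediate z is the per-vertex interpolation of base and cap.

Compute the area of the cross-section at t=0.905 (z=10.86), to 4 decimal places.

Area at t=0.905: 36.8199

Cross-section at t=0.905: each vertex is (1-t)·p0[i] + t·p1[i].
  v1: (1-0.905)·(2.5,0.44) + 0.905·(4.28,1.76) = (4.1109,1.6346)
  v2: (1-0.905)·(1.31,3.2) + 0.905·(0.06,4.1) = (0.1787,4.0145)
  v3: (1-0.905)·(0.05,3.63) + 0.905·(-1.27,3.82) = (-1.1446,3.8019)
  v4: (1-0.905)·(-3.6,0.95) + 0.905·(-3.7,1.4) = (-3.6905,1.3572)
  v5: (1-0.905)·(-4.67,-1.13) + 0.905·(-5.12,-0.15) = (-5.0773,-0.2431)
  v6: (1-0.905)·(-2.12,-3.47) + 0.905·(-3.48,-2.78) = (-3.3508,-2.8455)
  v7: (1-0.905)·(1.7,-1.54) + 0.905·(1.34,-1.63) = (1.3742,-1.6214)
Shoelace sum Σ(x_i·y_{i+1} − x_{i+1}·y_i):
  i=1: 4.1109·4.0145 − 0.1787·1.6346 = +16.2110 (running +16.2110)
  i=2: 0.1787·3.8019 − -1.1446·4.0145 = +5.2746 (running +21.4856)
  i=3: -1.1446·1.3572 − -3.6905·3.8019 = +12.4776 (running +33.9632)
  i=4: -3.6905·-0.2431 − -5.0773·1.3572 = +7.7883 (running +41.7515)
  i=5: -5.0773·-2.8455 − -3.3508·-0.2431 = +13.6330 (running +55.3845)
  i=6: -3.3508·-1.6214 − 1.3742·-2.8455 = +9.3435 (running +64.7280)
  i=7: 1.3742·1.6346 − 4.1109·-1.6214 = +8.9119 (running +73.6398)
Area = |Σ|/2 = |73.6398|/2 = 36.8199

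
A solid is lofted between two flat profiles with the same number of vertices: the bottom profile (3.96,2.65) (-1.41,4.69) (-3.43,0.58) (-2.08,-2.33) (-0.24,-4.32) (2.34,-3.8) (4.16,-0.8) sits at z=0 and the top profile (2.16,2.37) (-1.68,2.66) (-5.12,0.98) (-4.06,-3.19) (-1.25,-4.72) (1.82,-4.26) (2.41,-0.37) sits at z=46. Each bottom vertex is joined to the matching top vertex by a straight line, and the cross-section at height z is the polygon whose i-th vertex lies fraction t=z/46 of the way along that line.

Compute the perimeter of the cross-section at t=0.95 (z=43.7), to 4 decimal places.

Cross-section at t=0.95: each vertex is (1-t)·p0[i] + t·p1[i].
  v1: (1-0.95)·(3.96,2.65) + 0.95·(2.16,2.37) = (2.2500,2.3840)
  v2: (1-0.95)·(-1.41,4.69) + 0.95·(-1.68,2.66) = (-1.6665,2.7615)
  v3: (1-0.95)·(-3.43,0.58) + 0.95·(-5.12,0.98) = (-5.0355,0.9600)
  v4: (1-0.95)·(-2.08,-2.33) + 0.95·(-4.06,-3.19) = (-3.9610,-3.1470)
  v5: (1-0.95)·(-0.24,-4.32) + 0.95·(-1.25,-4.72) = (-1.1995,-4.7000)
  v6: (1-0.95)·(2.34,-3.8) + 0.95·(1.82,-4.26) = (1.8460,-4.2370)
  v7: (1-0.95)·(4.16,-0.8) + 0.95·(2.41,-0.37) = (2.4975,-0.3915)
Perimeter = Σ |v_{i+1} − v_i|:
  edge 1→2: √(-3.9165² + 0.3775²) = 3.9347 (running 3.9347)
  edge 2→3: √(-3.3690² + -1.8015²) = 3.8204 (running 7.7551)
  edge 3→4: √(1.0745² + -4.1070²) = 4.2452 (running 12.0003)
  edge 4→5: √(2.7615² + -1.5530²) = 3.1682 (running 15.1685)
  edge 5→6: √(3.0455² + 0.4630²) = 3.0805 (running 18.2490)
  edge 6→7: √(0.6515² + 3.8455²) = 3.9003 (running 22.1493)
  edge 7→1: √(-0.2475² + 2.7755²) = 2.7865 (running 24.9358)
Perimeter = 24.9358

Perimeter at t=0.95: 24.9358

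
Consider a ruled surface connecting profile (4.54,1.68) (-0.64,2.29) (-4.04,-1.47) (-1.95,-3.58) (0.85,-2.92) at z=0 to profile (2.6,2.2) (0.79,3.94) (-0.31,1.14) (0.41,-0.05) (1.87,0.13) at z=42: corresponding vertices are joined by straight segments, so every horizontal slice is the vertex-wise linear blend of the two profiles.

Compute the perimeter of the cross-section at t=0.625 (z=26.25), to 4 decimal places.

Cross-section at t=0.625: each vertex is (1-t)·p0[i] + t·p1[i].
  v1: (1-0.625)·(4.54,1.68) + 0.625·(2.6,2.2) = (3.3275,2.0050)
  v2: (1-0.625)·(-0.64,2.29) + 0.625·(0.79,3.94) = (0.2538,3.3213)
  v3: (1-0.625)·(-4.04,-1.47) + 0.625·(-0.31,1.14) = (-1.7088,0.1612)
  v4: (1-0.625)·(-1.95,-3.58) + 0.625·(0.41,-0.05) = (-0.4750,-1.3738)
  v5: (1-0.625)·(0.85,-2.92) + 0.625·(1.87,0.13) = (1.4875,-1.0137)
Perimeter = Σ |v_{i+1} − v_i|:
  edge 1→2: √(-3.0737² + 1.3163²) = 3.3437 (running 3.3437)
  edge 2→3: √(-1.9625² + -3.1600²) = 3.7198 (running 7.0635)
  edge 3→4: √(1.2338² + -1.5350²) = 1.9694 (running 9.0329)
  edge 4→5: √(1.9625² + 0.3600²) = 1.9952 (running 11.0281)
  edge 5→1: √(1.8400² + 3.0187²) = 3.5353 (running 14.5634)
Perimeter = 14.5634

Perimeter at t=0.625: 14.5634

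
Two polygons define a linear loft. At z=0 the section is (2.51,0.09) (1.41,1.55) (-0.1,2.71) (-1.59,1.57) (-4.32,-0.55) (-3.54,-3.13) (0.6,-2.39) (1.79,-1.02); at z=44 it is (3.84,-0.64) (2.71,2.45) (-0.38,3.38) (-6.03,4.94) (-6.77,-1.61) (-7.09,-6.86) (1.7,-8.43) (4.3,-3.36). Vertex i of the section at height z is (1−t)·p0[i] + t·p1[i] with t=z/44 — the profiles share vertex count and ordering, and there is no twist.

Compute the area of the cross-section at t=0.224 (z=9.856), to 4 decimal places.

Cross-section at t=0.224: each vertex is (1-t)·p0[i] + t·p1[i].
  v1: (1-0.224)·(2.51,0.09) + 0.224·(3.84,-0.64) = (2.8079,-0.0735)
  v2: (1-0.224)·(1.41,1.55) + 0.224·(2.71,2.45) = (1.7012,1.7516)
  v3: (1-0.224)·(-0.1,2.71) + 0.224·(-0.38,3.38) = (-0.1627,2.8601)
  v4: (1-0.224)·(-1.59,1.57) + 0.224·(-6.03,4.94) = (-2.5846,2.3249)
  v5: (1-0.224)·(-4.32,-0.55) + 0.224·(-6.77,-1.61) = (-4.8688,-0.7874)
  v6: (1-0.224)·(-3.54,-3.13) + 0.224·(-7.09,-6.86) = (-4.3352,-3.9655)
  v7: (1-0.224)·(0.6,-2.39) + 0.224·(1.7,-8.43) = (0.8464,-3.7430)
  v8: (1-0.224)·(1.79,-1.02) + 0.224·(4.3,-3.36) = (2.3522,-1.5442)
Shoelace sum Σ(x_i·y_{i+1} − x_{i+1}·y_i):
  i=1: 2.8079·1.7516 − 1.7012·-0.0735 = +5.0434 (running +5.0434)
  i=2: 1.7012·2.8601 − -0.1627·1.7516 = +5.1506 (running +10.1940)
  i=3: -0.1627·2.3249 − -2.5846·2.8601 = +7.0137 (running +17.2078)
  i=4: -2.5846·-0.7874 − -4.8688·2.3249 = +13.3546 (running +30.5623)
  i=5: -4.8688·-3.9655 − -4.3352·-0.7874 = +15.8936 (running +46.4559)
  i=6: -4.3352·-3.7430 − 0.8464·-3.9655 = +19.5829 (running +66.0388)
  i=7: 0.8464·-1.5442 − 2.3522·-3.7430 = +7.4974 (running +73.5362)
  i=8: 2.3522·-0.0735 − 2.8079·-1.5442 = +4.1629 (running +77.6991)
Area = |Σ|/2 = |77.6991|/2 = 38.8496

Area at t=0.224: 38.8496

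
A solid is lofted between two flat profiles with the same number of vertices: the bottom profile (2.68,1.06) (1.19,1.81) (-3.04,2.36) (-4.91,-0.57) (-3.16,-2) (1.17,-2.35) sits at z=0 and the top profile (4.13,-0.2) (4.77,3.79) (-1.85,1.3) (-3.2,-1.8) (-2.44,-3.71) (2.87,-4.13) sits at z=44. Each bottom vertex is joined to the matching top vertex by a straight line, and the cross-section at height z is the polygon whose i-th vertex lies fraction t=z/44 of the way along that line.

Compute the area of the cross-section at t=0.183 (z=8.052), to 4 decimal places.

Cross-section at t=0.183: each vertex is (1-t)·p0[i] + t·p1[i].
  v1: (1-0.183)·(2.68,1.06) + 0.183·(4.13,-0.2) = (2.9454,0.8294)
  v2: (1-0.183)·(1.19,1.81) + 0.183·(4.77,3.79) = (1.8451,2.1723)
  v3: (1-0.183)·(-3.04,2.36) + 0.183·(-1.85,1.3) = (-2.8222,2.1660)
  v4: (1-0.183)·(-4.91,-0.57) + 0.183·(-3.2,-1.8) = (-4.5971,-0.7951)
  v5: (1-0.183)·(-3.16,-2) + 0.183·(-2.44,-3.71) = (-3.0282,-2.3129)
  v6: (1-0.183)·(1.17,-2.35) + 0.183·(2.87,-4.13) = (1.4811,-2.6757)
Shoelace sum Σ(x_i·y_{i+1} − x_{i+1}·y_i):
  i=1: 2.9454·2.1723 − 1.8451·0.8294 = +4.8679 (running +4.8679)
  i=2: 1.8451·2.1660 − -2.8222·2.1723 = +10.1275 (running +14.9954)
  i=3: -2.8222·-0.7951 − -4.5971·2.1660 = +12.2013 (running +27.1966)
  i=4: -4.5971·-2.3129 − -3.0282·-0.7951 = +8.2250 (running +35.4216)
  i=5: -3.0282·-2.6757 − 1.4811·-2.3129 = +11.5285 (running +46.9501)
  i=6: 1.4811·0.8294 − 2.9454·-2.6757 = +9.1094 (running +56.0595)
Area = |Σ|/2 = |56.0595|/2 = 28.0298

Area at t=0.183: 28.0298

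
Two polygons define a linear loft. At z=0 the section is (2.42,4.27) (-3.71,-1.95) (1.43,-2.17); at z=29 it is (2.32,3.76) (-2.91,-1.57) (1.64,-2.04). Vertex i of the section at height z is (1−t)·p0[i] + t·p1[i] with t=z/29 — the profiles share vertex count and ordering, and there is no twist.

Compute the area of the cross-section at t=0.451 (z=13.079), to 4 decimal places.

Area at t=0.451: 15.1320

Cross-section at t=0.451: each vertex is (1-t)·p0[i] + t·p1[i].
  v1: (1-0.451)·(2.42,4.27) + 0.451·(2.32,3.76) = (2.3749,4.0400)
  v2: (1-0.451)·(-3.71,-1.95) + 0.451·(-2.91,-1.57) = (-3.3492,-1.7786)
  v3: (1-0.451)·(1.43,-2.17) + 0.451·(1.64,-2.04) = (1.5247,-2.1114)
Shoelace sum Σ(x_i·y_{i+1} − x_{i+1}·y_i):
  i=1: 2.3749·-1.7786 − -3.3492·4.0400 = +9.3067 (running +9.3067)
  i=2: -3.3492·-2.1114 − 1.5247·-1.7786 = +9.7833 (running +19.0900)
  i=3: 1.5247·4.0400 − 2.3749·-2.1114 = +11.1741 (running +30.2641)
Area = |Σ|/2 = |30.2641|/2 = 15.1320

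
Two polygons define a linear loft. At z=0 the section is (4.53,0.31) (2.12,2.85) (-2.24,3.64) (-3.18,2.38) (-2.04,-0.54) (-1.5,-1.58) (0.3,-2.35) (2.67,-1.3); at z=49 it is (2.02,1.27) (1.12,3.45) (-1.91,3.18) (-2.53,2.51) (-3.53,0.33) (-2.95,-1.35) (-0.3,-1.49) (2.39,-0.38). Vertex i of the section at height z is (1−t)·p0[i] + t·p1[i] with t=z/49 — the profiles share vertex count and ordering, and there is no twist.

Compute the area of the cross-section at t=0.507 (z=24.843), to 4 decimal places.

Area at t=0.507: 25.2480

Cross-section at t=0.507: each vertex is (1-t)·p0[i] + t·p1[i].
  v1: (1-0.507)·(4.53,0.31) + 0.507·(2.02,1.27) = (3.2574,0.7967)
  v2: (1-0.507)·(2.12,2.85) + 0.507·(1.12,3.45) = (1.6130,3.1542)
  v3: (1-0.507)·(-2.24,3.64) + 0.507·(-1.91,3.18) = (-2.0727,3.4068)
  v4: (1-0.507)·(-3.18,2.38) + 0.507·(-2.53,2.51) = (-2.8505,2.4459)
  v5: (1-0.507)·(-2.04,-0.54) + 0.507·(-3.53,0.33) = (-2.7954,-0.0989)
  v6: (1-0.507)·(-1.5,-1.58) + 0.507·(-2.95,-1.35) = (-2.2351,-1.4634)
  v7: (1-0.507)·(0.3,-2.35) + 0.507·(-0.3,-1.49) = (-0.0042,-1.9140)
  v8: (1-0.507)·(2.67,-1.3) + 0.507·(2.39,-0.38) = (2.5280,-0.8336)
Shoelace sum Σ(x_i·y_{i+1} − x_{i+1}·y_i):
  i=1: 3.2574·3.1542 − 1.6130·0.7967 = +8.9895 (running +8.9895)
  i=2: 1.6130·3.4068 − -2.0727·3.1542 = +12.0328 (running +21.0223)
  i=3: -2.0727·2.4459 − -2.8505·3.4068 = +4.6412 (running +25.6635)
  i=4: -2.8505·-0.0989 − -2.7954·2.4459 = +7.1193 (running +32.7828)
  i=5: -2.7954·-1.4634 − -2.2351·-0.0989 = +3.8697 (running +36.6526)
  i=6: -2.2351·-1.9140 − -0.0042·-1.4634 = +4.2719 (running +40.9245)
  i=7: -0.0042·-0.8336 − 2.5280·-1.9140 = +4.8421 (running +45.7666)
  i=8: 2.5280·0.7967 − 3.2574·-0.8336 = +4.7294 (running +50.4960)
Area = |Σ|/2 = |50.4960|/2 = 25.2480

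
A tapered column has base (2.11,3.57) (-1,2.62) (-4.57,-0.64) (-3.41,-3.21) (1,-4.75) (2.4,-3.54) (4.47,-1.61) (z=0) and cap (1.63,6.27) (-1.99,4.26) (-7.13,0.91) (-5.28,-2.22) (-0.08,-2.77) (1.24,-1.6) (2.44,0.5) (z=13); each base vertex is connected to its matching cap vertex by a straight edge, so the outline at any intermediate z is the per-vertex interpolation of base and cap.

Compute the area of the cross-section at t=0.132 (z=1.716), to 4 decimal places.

Cross-section at t=0.132: each vertex is (1-t)·p0[i] + t·p1[i].
  v1: (1-0.132)·(2.11,3.57) + 0.132·(1.63,6.27) = (2.0466,3.9264)
  v2: (1-0.132)·(-1,2.62) + 0.132·(-1.99,4.26) = (-1.1307,2.8365)
  v3: (1-0.132)·(-4.57,-0.64) + 0.132·(-7.13,0.91) = (-4.9079,-0.4354)
  v4: (1-0.132)·(-3.41,-3.21) + 0.132·(-5.28,-2.22) = (-3.6568,-3.0793)
  v5: (1-0.132)·(1,-4.75) + 0.132·(-0.08,-2.77) = (0.8574,-4.4886)
  v6: (1-0.132)·(2.4,-3.54) + 0.132·(1.24,-1.6) = (2.2469,-3.2839)
  v7: (1-0.132)·(4.47,-1.61) + 0.132·(2.44,0.5) = (4.2020,-1.3315)
Shoelace sum Σ(x_i·y_{i+1} − x_{i+1}·y_i):
  i=1: 2.0466·2.8365 − -1.1307·3.9264 = +10.2448 (running +10.2448)
  i=2: -1.1307·-0.4354 − -4.9079·2.8365 = +14.4135 (running +24.6583)
  i=3: -4.9079·-3.0793 − -3.6568·-0.4354 = +13.5209 (running +38.1791)
  i=4: -3.6568·-4.4886 − 0.8574·-3.0793 = +19.0546 (running +57.2337)
  i=5: 0.8574·-3.2839 − 2.2469·-4.4886 = +7.2697 (running +64.5034)
  i=6: 2.2469·-1.3315 − 4.2020·-3.2839 = +10.8075 (running +75.3109)
  i=7: 4.2020·3.9264 − 2.0466·-1.3315 = +19.2240 (running +94.5348)
Area = |Σ|/2 = |94.5348|/2 = 47.2674

Area at t=0.132: 47.2674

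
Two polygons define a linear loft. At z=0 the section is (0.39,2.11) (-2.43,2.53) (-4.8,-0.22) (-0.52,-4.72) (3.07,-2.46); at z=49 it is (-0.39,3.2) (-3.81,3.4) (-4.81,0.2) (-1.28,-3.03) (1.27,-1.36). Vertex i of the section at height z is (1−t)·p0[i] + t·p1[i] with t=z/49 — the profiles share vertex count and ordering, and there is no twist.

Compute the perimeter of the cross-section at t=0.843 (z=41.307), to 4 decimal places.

Cross-section at t=0.843: each vertex is (1-t)·p0[i] + t·p1[i].
  v1: (1-0.843)·(0.39,2.11) + 0.843·(-0.39,3.2) = (-0.2675,3.0289)
  v2: (1-0.843)·(-2.43,2.53) + 0.843·(-3.81,3.4) = (-3.5933,3.2634)
  v3: (1-0.843)·(-4.8,-0.22) + 0.843·(-4.81,0.2) = (-4.8084,0.1341)
  v4: (1-0.843)·(-0.52,-4.72) + 0.843·(-1.28,-3.03) = (-1.1607,-3.2953)
  v5: (1-0.843)·(3.07,-2.46) + 0.843·(1.27,-1.36) = (1.5526,-1.5327)
Perimeter = Σ |v_{i+1} − v_i|:
  edge 1→2: √(-3.3258² + 0.2345²) = 3.3341 (running 3.3341)
  edge 2→3: √(-1.2151² + -3.1293²) = 3.3570 (running 6.6910)
  edge 3→4: √(3.6478² + -3.4294²) = 5.0067 (running 11.6977)
  edge 4→5: √(2.7133² + 1.7626²) = 3.2355 (running 14.9333)
  edge 5→1: √(-1.8201² + 4.5616²) = 4.9113 (running 19.8446)
Perimeter = 19.8446

Perimeter at t=0.843: 19.8446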